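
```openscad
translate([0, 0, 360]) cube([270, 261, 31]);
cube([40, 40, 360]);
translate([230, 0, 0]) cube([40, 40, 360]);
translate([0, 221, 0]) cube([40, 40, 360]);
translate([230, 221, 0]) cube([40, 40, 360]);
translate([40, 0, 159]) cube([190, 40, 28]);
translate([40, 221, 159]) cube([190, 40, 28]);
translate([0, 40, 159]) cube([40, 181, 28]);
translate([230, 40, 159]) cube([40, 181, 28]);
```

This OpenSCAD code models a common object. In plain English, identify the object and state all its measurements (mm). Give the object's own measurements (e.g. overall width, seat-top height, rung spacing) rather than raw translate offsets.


A simple wooden stool: a rectangular seat 270 mm (x) by 261 mm (y), 31 mm thick, top face at z = 391 mm, on four square legs, each 40×40 mm in cross-section. The legs rest on z = 0, each flush with a corner of the seat. Four stretchers, 40 mm wide and 28 mm tall, connect adjacent legs with their undersides at z = 159 mm, each running between the inner faces of the legs it joins and aligned with the legs' outer faces on the other axis.


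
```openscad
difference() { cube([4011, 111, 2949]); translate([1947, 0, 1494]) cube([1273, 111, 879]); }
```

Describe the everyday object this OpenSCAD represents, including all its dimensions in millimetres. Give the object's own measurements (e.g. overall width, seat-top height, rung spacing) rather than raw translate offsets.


A wall 4011 mm long (x), 111 mm thick (y), 2949 mm tall, with a rectangular window opening cut through it. The opening is 1273 mm wide and 879 mm tall; its sill is at z = 1494 mm and its near (−x) edge is 1947 mm from the wall's −x end. The opening passes through the full wall thickness.


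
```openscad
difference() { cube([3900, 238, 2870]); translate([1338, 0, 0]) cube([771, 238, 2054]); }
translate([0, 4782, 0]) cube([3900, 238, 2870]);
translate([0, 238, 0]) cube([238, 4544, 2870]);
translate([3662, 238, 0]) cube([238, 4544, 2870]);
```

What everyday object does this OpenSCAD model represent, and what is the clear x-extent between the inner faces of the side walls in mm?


A single room. The interior width is 3424 mm.

Four walls enclosing a rectangle with a door in the front wall — a room. Outside width 3900 minus two 238 mm walls gives 3424 mm.


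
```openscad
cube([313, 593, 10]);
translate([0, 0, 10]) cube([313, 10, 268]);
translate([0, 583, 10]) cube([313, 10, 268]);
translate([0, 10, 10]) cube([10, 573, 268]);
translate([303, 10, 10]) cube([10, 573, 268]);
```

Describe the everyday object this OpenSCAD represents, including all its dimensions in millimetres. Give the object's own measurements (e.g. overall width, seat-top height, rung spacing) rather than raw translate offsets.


An open-topped rectangular box: outside dimensions 313×593×278 mm, with a uniform wall and base thickness of 10 mm. The base is a full 313×593 slab on the floor; four walls sit on top of the base. The front and back walls (the −y and +y sides) span the full width; the two side walls fit between them.


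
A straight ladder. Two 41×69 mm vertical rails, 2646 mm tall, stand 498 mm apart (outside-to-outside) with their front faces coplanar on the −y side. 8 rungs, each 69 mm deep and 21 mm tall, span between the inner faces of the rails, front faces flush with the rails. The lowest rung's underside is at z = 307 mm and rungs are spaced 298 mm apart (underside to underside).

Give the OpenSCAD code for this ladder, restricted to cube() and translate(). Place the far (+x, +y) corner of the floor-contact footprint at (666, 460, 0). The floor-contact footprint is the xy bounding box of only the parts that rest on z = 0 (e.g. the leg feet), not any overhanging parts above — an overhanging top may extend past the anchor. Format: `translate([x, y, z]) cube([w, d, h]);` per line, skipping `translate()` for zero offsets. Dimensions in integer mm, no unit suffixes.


// rung span = 498 - 2*41 = 416
// rung[k] z = 307 + k*298
translate([168, 391, 0]) cube([41, 69, 2646]);
translate([625, 391, 0]) cube([41, 69, 2646]);
translate([209, 391, 307]) cube([416, 69, 21]);
translate([209, 391, 605]) cube([416, 69, 21]);
translate([209, 391, 903]) cube([416, 69, 21]);
translate([209, 391, 1201]) cube([416, 69, 21]);
translate([209, 391, 1499]) cube([416, 69, 21]);
translate([209, 391, 1797]) cube([416, 69, 21]);
translate([209, 391, 2095]) cube([416, 69, 21]);
translate([209, 391, 2393]) cube([416, 69, 21]);


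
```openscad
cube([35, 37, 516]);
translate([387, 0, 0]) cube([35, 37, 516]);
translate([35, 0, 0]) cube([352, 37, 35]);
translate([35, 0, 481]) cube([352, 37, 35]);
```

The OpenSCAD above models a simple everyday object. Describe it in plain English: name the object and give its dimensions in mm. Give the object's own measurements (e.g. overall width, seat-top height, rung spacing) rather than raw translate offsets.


A rectangular picture frame lying in the x–z plane (depth along y). The opening is 352 mm wide (x) by 446 mm tall (z), surrounded by a border 35 mm wide on all four sides. The frame is 37 mm deep and is made of two full-height vertical stiles with two horizontal rails fitted between them.


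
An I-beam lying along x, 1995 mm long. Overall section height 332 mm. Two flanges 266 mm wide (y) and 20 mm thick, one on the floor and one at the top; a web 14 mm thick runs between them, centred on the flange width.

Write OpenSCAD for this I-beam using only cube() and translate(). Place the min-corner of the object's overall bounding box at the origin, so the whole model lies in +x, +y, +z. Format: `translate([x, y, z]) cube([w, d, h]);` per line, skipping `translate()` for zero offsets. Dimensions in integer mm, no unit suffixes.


cube([1995, 266, 20]);
translate([0, 126, 20]) cube([1995, 14, 292]);
translate([0, 0, 312]) cube([1995, 266, 20]);


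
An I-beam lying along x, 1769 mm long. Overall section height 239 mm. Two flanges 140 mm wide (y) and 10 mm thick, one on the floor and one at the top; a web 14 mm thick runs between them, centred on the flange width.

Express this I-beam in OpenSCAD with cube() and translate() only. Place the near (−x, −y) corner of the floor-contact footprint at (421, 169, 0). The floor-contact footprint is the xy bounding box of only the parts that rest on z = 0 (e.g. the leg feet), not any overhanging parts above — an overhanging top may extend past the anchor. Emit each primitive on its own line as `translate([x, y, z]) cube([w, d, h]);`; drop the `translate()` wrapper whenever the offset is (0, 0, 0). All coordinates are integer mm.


translate([421, 169, 0]) cube([1769, 140, 10]);
translate([421, 232, 10]) cube([1769, 14, 219]);
translate([421, 169, 229]) cube([1769, 140, 10]);


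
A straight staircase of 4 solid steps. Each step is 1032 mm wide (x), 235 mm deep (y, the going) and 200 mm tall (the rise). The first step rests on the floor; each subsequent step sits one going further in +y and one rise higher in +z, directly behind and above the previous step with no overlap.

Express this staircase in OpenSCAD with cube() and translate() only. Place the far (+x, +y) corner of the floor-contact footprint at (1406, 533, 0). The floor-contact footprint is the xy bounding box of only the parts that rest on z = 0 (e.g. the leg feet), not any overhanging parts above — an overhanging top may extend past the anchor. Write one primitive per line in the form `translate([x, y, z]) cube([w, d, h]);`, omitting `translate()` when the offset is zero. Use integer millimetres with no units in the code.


translate([374, 298, 0]) cube([1032, 235, 200]);
translate([374, 533, 200]) cube([1032, 235, 200]);
translate([374, 768, 400]) cube([1032, 235, 200]);
translate([374, 1003, 600]) cube([1032, 235, 200]);


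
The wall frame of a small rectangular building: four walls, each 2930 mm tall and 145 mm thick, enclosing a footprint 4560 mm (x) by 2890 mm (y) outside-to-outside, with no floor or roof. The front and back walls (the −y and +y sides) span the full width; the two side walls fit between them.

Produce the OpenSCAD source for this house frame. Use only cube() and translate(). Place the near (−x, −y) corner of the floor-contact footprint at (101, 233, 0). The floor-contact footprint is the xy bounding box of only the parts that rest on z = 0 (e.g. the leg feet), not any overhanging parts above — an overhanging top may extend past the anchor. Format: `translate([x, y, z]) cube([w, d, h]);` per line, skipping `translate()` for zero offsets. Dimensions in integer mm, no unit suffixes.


translate([101, 233, 0]) cube([4560, 145, 2930]);
translate([101, 2978, 0]) cube([4560, 145, 2930]);
translate([101, 378, 0]) cube([145, 2600, 2930]);
translate([4516, 378, 0]) cube([145, 2600, 2930]);


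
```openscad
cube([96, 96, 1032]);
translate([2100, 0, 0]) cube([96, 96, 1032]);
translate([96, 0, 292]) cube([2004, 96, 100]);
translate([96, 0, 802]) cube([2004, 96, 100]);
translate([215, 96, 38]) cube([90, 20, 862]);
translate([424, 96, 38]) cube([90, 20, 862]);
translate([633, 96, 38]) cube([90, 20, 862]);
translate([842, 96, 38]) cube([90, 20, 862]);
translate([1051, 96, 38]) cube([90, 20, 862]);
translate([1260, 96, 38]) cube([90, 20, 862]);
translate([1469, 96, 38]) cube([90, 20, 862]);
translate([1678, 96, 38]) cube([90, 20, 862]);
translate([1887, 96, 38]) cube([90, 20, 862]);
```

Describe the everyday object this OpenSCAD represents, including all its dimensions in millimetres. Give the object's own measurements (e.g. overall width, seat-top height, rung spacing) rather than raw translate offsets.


A fence section. Two 96×96 mm posts, 1032 mm tall, stand on the floor with a clear span of 2004 mm between their inner faces. Two horizontal rails of 96×100 mm section span the gap between the posts with their undersides at z = 292 mm and z = 802 mm, flush with the posts' −y face. 9 pickets, each 90 mm wide, 20 mm thick and 862 mm tall, are fixed to the +y face of the rails with their bottoms at z = 38 mm, spaced across the span with a 119 mm gap after the −x post and between neighbouring pickets, with 123 mm left before the +x post.


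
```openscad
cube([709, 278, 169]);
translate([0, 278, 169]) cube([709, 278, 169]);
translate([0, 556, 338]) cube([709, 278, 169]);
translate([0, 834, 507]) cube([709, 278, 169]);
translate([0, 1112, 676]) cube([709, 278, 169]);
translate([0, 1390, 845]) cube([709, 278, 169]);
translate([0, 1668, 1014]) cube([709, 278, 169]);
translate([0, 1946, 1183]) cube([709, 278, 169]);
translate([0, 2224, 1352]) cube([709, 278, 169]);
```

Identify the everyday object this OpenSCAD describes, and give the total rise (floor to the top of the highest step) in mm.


A staircase. The total rise is 1521 mm.

9 identical blocks, each offset up and back from the previous — a staircase. Each step is 169 mm tall and there are 9 of them, so the total rise is 9 × 169 = 1521 mm.


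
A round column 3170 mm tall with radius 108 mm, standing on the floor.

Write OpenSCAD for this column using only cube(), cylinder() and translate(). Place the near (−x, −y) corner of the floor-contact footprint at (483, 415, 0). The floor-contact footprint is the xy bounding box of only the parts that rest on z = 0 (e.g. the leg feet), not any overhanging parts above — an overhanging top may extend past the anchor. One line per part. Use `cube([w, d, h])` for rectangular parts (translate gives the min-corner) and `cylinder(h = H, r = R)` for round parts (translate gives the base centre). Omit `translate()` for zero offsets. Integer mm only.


translate([591, 523, 0]) cylinder(h = 3170, r = 108);


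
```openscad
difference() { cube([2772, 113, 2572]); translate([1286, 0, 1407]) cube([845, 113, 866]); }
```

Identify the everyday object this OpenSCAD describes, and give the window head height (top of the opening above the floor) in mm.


A wall with a window opening. The window head height is 2273 mm.

A wall with a rectangular opening subtracted — a window. Sill at z = 1407, opening 866 mm tall, so the head is at 1407 + 866 = 2273 mm.


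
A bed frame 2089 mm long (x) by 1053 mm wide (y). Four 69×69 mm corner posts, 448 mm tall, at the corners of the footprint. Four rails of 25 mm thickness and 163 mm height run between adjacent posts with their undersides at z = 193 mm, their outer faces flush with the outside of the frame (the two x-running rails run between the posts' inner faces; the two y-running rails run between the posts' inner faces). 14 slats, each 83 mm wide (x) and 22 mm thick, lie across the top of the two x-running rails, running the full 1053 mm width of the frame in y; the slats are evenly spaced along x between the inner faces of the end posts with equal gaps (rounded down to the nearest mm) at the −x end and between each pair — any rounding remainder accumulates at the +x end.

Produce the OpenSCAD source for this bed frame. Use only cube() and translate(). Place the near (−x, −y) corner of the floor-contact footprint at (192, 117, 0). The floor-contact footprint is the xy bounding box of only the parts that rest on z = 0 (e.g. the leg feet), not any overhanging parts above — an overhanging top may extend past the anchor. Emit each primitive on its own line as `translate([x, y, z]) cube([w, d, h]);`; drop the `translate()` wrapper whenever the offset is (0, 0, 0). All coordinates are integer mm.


translate([192, 117, 0]) cube([69, 69, 448]);
translate([192, 1101, 0]) cube([69, 69, 448]);
translate([2212, 117, 0]) cube([69, 69, 448]);
translate([2212, 1101, 0]) cube([69, 69, 448]);
translate([261, 117, 193]) cube([1951, 25, 163]);
translate([261, 1145, 193]) cube([1951, 25, 163]);
translate([192, 186, 193]) cube([25, 915, 163]);
translate([2256, 186, 193]) cube([25, 915, 163]);
translate([313, 117, 356]) cube([83, 1053, 22]);
translate([448, 117, 356]) cube([83, 1053, 22]);
translate([583, 117, 356]) cube([83, 1053, 22]);
translate([718, 117, 356]) cube([83, 1053, 22]);
translate([853, 117, 356]) cube([83, 1053, 22]);
translate([988, 117, 356]) cube([83, 1053, 22]);
translate([1123, 117, 356]) cube([83, 1053, 22]);
translate([1258, 117, 356]) cube([83, 1053, 22]);
translate([1393, 117, 356]) cube([83, 1053, 22]);
translate([1528, 117, 356]) cube([83, 1053, 22]);
translate([1663, 117, 356]) cube([83, 1053, 22]);
translate([1798, 117, 356]) cube([83, 1053, 22]);
translate([1933, 117, 356]) cube([83, 1053, 22]);
translate([2068, 117, 356]) cube([83, 1053, 22]);


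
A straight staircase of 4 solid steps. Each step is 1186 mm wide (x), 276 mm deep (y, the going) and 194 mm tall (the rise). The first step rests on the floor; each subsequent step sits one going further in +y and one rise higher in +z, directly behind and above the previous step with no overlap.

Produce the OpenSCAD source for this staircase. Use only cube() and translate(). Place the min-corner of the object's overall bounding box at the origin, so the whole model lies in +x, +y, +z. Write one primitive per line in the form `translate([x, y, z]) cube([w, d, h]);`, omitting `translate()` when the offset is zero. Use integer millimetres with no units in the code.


cube([1186, 276, 194]);
translate([0, 276, 194]) cube([1186, 276, 194]);
translate([0, 552, 388]) cube([1186, 276, 194]);
translate([0, 828, 582]) cube([1186, 276, 194]);


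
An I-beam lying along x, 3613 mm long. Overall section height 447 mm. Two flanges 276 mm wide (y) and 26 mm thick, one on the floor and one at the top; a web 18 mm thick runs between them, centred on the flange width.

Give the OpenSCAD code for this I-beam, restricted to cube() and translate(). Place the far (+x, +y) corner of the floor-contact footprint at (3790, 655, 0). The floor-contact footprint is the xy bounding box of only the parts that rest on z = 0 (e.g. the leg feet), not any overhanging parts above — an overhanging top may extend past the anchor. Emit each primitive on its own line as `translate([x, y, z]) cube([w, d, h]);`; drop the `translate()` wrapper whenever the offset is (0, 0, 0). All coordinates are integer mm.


translate([177, 379, 0]) cube([3613, 276, 26]);
translate([177, 508, 26]) cube([3613, 18, 395]);
translate([177, 379, 421]) cube([3613, 276, 26]);


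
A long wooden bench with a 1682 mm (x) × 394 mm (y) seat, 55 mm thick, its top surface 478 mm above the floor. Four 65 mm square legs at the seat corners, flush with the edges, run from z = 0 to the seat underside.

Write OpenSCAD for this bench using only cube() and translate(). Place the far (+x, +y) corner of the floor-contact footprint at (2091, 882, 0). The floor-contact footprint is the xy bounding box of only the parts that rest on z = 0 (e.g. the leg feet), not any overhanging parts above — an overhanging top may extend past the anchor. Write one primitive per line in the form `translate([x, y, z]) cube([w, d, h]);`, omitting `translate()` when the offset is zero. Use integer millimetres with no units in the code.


// leg_h = 478 − 55 = 423
translate([409, 488, 423]) cube([1682, 394, 55]);
translate([409, 488, 0]) cube([65, 65, 423]);
translate([409, 817, 0]) cube([65, 65, 423]);
translate([2026, 488, 0]) cube([65, 65, 423]);
translate([2026, 817, 0]) cube([65, 65, 423]);


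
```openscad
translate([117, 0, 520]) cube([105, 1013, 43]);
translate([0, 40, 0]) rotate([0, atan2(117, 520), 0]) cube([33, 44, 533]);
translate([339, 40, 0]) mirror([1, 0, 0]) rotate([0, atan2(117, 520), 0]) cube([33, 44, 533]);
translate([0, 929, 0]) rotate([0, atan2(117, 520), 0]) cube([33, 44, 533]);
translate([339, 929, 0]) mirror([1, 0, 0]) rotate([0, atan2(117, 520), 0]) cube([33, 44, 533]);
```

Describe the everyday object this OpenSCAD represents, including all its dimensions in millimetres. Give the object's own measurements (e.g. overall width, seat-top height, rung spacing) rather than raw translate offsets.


A sawhorse. A 105×1013×43 mm beam (x, y, z) sits on two A-frame leg pairs. Each pair is two raked legs of 33×44 mm section (44 mm along y) splaying symmetrically in x. Each leg rises 520 mm vertically over 117 mm of horizontal reach and is 533 mm long along its own axis. Every leg's outer bottom edge rests on the floor and its outer top edge meets a bottom edge of the beam — the left legs (tilting toward +x) meet the beam's −x bottom edge, the right legs (their mirror images, tilting toward −x) meet its +x bottom edge — so the leg tops tuck under the beam, the beam's underside is 520 mm above the floor, and the feet are 339 mm apart outside-to-outside with the beam centred between them. The two leg pairs are set in 40 mm from either end of the beam.


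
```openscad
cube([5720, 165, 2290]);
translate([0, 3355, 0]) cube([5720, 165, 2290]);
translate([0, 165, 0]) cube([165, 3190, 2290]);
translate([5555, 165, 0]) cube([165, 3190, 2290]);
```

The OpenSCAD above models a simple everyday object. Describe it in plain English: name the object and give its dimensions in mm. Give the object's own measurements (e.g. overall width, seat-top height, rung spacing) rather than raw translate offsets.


The wall frame of a small rectangular building: four walls, each 2290 mm tall and 165 mm thick, enclosing a footprint 5720 mm (x) by 3520 mm (y) outside-to-outside, with no floor or roof. The front and back walls (the −y and +y sides) span the full width; the two side walls fit between them.


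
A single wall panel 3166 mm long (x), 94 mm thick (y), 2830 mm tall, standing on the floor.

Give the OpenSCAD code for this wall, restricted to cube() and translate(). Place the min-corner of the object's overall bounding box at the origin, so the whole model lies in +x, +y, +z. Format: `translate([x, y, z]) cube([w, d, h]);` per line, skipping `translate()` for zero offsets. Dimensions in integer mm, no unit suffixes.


cube([3166, 94, 2830]);


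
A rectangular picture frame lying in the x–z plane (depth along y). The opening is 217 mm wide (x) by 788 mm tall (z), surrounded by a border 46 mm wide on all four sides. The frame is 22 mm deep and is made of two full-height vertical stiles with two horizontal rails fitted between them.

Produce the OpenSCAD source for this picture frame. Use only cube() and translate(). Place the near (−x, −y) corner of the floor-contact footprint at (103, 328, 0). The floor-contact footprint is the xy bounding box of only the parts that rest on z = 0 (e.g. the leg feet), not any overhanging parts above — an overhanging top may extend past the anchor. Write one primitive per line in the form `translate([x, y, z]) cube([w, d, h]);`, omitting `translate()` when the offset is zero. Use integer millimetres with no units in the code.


translate([103, 328, 0]) cube([46, 22, 880]);
translate([366, 328, 0]) cube([46, 22, 880]);
translate([149, 328, 0]) cube([217, 22, 46]);
translate([149, 328, 834]) cube([217, 22, 46]);


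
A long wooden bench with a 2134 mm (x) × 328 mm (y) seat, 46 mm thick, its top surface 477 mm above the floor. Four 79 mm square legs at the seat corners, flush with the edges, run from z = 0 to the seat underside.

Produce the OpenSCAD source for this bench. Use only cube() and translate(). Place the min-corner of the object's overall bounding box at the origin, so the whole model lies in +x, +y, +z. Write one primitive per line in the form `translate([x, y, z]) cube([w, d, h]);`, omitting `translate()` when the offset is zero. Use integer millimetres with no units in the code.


translate([0, 0, 431]) cube([2134, 328, 46]);
cube([79, 79, 431]);
translate([0, 249, 0]) cube([79, 79, 431]);
translate([2055, 0, 0]) cube([79, 79, 431]);
translate([2055, 249, 0]) cube([79, 79, 431]);


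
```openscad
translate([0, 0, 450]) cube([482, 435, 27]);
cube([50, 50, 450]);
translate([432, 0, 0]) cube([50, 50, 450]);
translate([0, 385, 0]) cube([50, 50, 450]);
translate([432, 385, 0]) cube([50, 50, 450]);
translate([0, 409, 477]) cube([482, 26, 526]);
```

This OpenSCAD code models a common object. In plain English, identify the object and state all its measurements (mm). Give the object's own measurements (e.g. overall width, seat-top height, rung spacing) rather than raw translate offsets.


A chair. The seat is a 482×435×27 mm slab with its top at z = 477 mm, on four 50×50 mm corner legs (flush with the seat edges, standing on z = 0). A flat backrest 26 mm thick, 526 mm tall, spans the full seat width and rises from the seat top along its +y edge, rear face flush with the rear of the seat.


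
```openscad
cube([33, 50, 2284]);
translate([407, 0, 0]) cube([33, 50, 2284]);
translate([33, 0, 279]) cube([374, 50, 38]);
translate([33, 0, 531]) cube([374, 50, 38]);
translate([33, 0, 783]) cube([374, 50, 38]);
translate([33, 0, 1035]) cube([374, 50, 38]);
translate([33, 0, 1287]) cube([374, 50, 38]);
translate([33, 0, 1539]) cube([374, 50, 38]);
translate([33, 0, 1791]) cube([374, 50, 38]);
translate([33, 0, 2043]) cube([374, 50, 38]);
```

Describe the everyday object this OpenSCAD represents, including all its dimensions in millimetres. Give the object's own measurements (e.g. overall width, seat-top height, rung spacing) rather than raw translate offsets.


A straight ladder. Two 33×50 mm vertical rails, 2284 mm tall, stand 440 mm apart (outside-to-outside) with their front faces coplanar on the −y side. 8 rungs, each 50 mm deep and 38 mm tall, span between the inner faces of the rails, front faces flush with the rails. The lowest rung's underside is at z = 279 mm and rungs are spaced 252 mm apart (underside to underside).


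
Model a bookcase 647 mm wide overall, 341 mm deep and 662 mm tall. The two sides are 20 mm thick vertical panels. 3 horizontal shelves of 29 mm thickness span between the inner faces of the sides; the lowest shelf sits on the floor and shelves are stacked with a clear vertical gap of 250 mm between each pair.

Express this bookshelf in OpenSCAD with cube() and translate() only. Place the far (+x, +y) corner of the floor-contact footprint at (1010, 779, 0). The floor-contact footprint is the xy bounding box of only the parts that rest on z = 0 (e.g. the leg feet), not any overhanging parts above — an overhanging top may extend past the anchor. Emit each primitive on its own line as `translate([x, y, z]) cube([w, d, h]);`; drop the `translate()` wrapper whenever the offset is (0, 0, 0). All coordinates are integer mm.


translate([363, 438, 0]) cube([20, 341, 662]);
translate([990, 438, 0]) cube([20, 341, 662]);
translate([383, 438, 0]) cube([607, 341, 29]);
translate([383, 438, 279]) cube([607, 341, 29]);
translate([383, 438, 558]) cube([607, 341, 29]);


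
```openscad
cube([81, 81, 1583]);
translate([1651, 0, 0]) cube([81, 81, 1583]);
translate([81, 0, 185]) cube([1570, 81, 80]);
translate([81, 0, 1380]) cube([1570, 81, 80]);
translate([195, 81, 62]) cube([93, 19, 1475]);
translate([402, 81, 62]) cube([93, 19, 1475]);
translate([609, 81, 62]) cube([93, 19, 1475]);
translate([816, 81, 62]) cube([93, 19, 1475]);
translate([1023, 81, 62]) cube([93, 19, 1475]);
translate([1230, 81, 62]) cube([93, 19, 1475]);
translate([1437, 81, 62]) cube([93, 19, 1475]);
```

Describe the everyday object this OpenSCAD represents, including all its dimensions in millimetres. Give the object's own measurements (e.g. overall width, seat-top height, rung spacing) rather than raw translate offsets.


A fence section. Two 81×81 mm posts, 1583 mm tall, stand on the floor with a clear span of 1570 mm between their inner faces. Two horizontal rails of 81×80 mm section span the gap between the posts with their undersides at z = 185 mm and z = 1380 mm, flush with the posts' −y face. 7 pickets, each 93 mm wide, 19 mm thick and 1475 mm tall, are fixed to the +y face of the rails with their bottoms at z = 62 mm, spaced across the span with a 114 mm gap after the −x post and between neighbouring pickets, with 121 mm left before the +x post.


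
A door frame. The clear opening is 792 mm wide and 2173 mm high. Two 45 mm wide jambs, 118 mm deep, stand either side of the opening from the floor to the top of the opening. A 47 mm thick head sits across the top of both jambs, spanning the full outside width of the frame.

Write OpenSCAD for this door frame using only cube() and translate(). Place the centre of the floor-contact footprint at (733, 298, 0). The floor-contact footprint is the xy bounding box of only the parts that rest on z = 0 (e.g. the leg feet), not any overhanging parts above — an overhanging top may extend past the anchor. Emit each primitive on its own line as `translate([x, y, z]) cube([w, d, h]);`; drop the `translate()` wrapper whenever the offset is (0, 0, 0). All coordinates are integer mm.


translate([292, 239, 0]) cube([45, 118, 2173]);
translate([1129, 239, 0]) cube([45, 118, 2173]);
translate([292, 239, 2173]) cube([882, 118, 47]);


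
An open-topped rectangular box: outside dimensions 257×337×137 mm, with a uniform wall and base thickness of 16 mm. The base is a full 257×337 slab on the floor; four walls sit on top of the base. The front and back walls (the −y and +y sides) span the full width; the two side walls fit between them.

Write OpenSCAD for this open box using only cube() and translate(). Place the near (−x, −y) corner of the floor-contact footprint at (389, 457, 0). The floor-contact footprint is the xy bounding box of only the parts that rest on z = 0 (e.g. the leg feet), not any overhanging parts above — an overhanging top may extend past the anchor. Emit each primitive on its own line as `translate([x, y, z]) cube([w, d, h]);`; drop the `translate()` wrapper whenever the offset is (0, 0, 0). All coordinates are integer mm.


translate([389, 457, 0]) cube([257, 337, 16]);
translate([389, 457, 16]) cube([257, 16, 121]);
translate([389, 778, 16]) cube([257, 16, 121]);
translate([389, 473, 16]) cube([16, 305, 121]);
translate([630, 473, 16]) cube([16, 305, 121]);


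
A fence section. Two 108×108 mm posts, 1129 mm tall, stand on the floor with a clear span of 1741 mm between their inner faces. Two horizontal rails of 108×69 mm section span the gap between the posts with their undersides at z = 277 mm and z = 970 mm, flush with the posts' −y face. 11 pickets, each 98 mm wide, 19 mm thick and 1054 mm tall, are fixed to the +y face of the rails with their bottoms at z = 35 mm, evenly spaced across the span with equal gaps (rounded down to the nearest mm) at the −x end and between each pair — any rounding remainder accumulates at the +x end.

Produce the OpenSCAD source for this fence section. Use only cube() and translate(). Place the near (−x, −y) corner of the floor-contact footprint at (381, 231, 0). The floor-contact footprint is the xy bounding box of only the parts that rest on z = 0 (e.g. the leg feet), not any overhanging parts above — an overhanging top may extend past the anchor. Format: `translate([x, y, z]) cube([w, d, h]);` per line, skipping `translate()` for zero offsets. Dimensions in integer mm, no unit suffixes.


translate([381, 231, 0]) cube([108, 108, 1129]);
translate([2230, 231, 0]) cube([108, 108, 1129]);
translate([489, 231, 277]) cube([1741, 108, 69]);
translate([489, 231, 970]) cube([1741, 108, 69]);
translate([544, 339, 35]) cube([98, 19, 1054]);
translate([697, 339, 35]) cube([98, 19, 1054]);
translate([850, 339, 35]) cube([98, 19, 1054]);
translate([1003, 339, 35]) cube([98, 19, 1054]);
translate([1156, 339, 35]) cube([98, 19, 1054]);
translate([1309, 339, 35]) cube([98, 19, 1054]);
translate([1462, 339, 35]) cube([98, 19, 1054]);
translate([1615, 339, 35]) cube([98, 19, 1054]);
translate([1768, 339, 35]) cube([98, 19, 1054]);
translate([1921, 339, 35]) cube([98, 19, 1054]);
translate([2074, 339, 35]) cube([98, 19, 1054]);


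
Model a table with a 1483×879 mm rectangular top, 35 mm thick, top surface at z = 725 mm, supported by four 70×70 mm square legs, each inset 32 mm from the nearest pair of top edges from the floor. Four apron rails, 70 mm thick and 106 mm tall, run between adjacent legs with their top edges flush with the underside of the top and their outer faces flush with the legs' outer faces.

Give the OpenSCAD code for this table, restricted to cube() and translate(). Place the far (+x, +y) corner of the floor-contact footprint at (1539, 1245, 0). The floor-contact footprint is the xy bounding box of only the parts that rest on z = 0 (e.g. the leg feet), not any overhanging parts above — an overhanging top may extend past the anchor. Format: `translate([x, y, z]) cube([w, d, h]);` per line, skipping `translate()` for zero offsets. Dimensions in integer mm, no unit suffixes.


translate([88, 398, 690]) cube([1483, 879, 35]);
translate([120, 430, 0]) cube([70, 70, 690]);
translate([1469, 430, 0]) cube([70, 70, 690]);
translate([120, 1175, 0]) cube([70, 70, 690]);
translate([1469, 1175, 0]) cube([70, 70, 690]);
translate([190, 430, 584]) cube([1279, 70, 106]);
translate([190, 1175, 584]) cube([1279, 70, 106]);
translate([120, 500, 584]) cube([70, 675, 106]);
translate([1469, 500, 584]) cube([70, 675, 106]);


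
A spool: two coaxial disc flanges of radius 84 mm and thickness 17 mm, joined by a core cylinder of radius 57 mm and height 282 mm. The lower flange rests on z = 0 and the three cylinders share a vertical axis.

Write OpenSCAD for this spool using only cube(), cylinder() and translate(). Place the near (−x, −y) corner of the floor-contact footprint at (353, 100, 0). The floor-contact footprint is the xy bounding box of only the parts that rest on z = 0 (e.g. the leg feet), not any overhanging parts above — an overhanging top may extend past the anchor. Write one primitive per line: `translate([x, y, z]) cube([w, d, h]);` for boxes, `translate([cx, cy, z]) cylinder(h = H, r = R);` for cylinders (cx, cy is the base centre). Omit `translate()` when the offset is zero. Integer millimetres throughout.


translate([437, 184, 0]) cylinder(h = 17, r = 84);
translate([437, 184, 17]) cylinder(h = 282, r = 57);
translate([437, 184, 299]) cylinder(h = 17, r = 84);


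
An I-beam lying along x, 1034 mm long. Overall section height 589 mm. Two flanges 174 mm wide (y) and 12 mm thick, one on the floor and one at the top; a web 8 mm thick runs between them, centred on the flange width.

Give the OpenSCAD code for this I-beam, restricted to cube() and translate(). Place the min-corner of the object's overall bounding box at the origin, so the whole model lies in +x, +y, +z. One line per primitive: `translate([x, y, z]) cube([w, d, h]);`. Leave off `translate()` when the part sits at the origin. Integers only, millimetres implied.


cube([1034, 174, 12]);
translate([0, 83, 12]) cube([1034, 8, 565]);
translate([0, 0, 577]) cube([1034, 174, 12]);


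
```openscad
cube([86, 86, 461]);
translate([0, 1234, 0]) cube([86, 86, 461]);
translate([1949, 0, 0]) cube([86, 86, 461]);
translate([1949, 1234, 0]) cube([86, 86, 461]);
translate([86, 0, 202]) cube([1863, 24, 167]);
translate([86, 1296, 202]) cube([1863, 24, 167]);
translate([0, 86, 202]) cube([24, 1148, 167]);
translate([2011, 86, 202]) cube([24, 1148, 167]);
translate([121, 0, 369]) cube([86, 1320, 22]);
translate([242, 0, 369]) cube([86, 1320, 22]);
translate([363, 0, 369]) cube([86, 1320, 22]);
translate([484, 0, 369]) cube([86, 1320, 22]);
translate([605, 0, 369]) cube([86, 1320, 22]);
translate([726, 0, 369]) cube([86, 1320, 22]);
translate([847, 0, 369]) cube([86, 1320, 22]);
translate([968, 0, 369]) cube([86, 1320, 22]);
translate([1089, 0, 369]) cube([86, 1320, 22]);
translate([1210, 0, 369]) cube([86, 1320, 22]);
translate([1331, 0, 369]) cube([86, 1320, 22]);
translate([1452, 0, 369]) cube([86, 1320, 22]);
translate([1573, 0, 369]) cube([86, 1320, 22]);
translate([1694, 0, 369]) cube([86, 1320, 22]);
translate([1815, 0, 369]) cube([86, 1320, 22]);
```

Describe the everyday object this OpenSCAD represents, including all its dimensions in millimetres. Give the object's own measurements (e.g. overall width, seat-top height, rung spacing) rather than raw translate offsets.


A bed frame 2035 mm long (x) by 1320 mm wide (y). Four 86×86 mm corner posts, 461 mm tall, at the corners of the footprint. Four rails of 24 mm thickness and 167 mm height run between adjacent posts with their undersides at z = 202 mm, their outer faces flush with the outside of the frame (the two x-running rails run between the posts' inner faces; the two y-running rails run between the posts' inner faces). 15 slats, each 86 mm wide (x) and 22 mm thick, lie across the top of the two x-running rails, running the full 1320 mm width of the frame in y; along x they sit between the end posts with a 35 mm gap after the −x posts and between neighbouring slats, leaving 48 mm before the +x posts.


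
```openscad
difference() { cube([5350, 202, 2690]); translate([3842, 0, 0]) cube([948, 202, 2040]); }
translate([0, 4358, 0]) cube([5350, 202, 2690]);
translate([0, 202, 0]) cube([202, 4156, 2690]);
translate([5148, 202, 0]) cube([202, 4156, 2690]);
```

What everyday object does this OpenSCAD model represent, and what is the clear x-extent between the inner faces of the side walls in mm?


A single room. The interior width is 4946 mm.

Four walls enclosing a rectangle with a door in the front wall — a room. Outside width 5350 minus two 202 mm walls gives 4946 mm.


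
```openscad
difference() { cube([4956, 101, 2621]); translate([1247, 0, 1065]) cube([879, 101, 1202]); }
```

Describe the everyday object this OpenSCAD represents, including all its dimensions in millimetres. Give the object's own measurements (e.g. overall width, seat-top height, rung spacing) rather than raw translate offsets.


A wall 4956 mm long (x), 101 mm thick (y), 2621 mm tall, with a rectangular window opening cut through it. The opening is 879 mm wide and 1202 mm tall; its sill is at z = 1065 mm and its near (−x) edge is 1247 mm from the wall's −x end. The opening passes through the full wall thickness.


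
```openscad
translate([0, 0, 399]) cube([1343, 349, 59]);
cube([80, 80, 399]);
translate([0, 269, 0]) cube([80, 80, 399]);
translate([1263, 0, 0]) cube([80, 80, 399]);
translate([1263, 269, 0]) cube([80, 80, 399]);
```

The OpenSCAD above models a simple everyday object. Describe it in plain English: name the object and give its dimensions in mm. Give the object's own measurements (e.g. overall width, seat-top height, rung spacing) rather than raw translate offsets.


A long wooden bench with a 1343 mm (x) × 349 mm (y) seat, 59 mm thick, its top surface 458 mm above the floor. Four 80 mm square legs at the seat corners, flush with the edges, run from z = 0 to the seat underside.


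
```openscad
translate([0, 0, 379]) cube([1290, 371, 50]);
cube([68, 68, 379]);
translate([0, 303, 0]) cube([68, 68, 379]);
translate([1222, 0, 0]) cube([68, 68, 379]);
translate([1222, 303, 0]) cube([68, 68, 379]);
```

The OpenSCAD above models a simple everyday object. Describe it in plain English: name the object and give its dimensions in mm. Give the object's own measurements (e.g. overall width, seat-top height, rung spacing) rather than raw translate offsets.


A bench: a 1290×371 mm seat slab, 50 mm thick, top at z = 429 mm, on four 68×68 mm square legs flush with the seat corners and standing on z = 0.


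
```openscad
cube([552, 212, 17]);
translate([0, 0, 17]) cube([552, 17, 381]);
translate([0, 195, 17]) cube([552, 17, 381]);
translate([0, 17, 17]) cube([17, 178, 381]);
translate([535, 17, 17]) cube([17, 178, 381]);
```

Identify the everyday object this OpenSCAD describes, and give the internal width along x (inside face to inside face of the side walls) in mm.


An open box. The internal width is 518 mm.

A 552×212 base slab with four walls standing on it — an open box. The base is 552 mm wide and the walls are 17 mm thick, so the internal width is 552 − 2 × 17 = 518 mm.


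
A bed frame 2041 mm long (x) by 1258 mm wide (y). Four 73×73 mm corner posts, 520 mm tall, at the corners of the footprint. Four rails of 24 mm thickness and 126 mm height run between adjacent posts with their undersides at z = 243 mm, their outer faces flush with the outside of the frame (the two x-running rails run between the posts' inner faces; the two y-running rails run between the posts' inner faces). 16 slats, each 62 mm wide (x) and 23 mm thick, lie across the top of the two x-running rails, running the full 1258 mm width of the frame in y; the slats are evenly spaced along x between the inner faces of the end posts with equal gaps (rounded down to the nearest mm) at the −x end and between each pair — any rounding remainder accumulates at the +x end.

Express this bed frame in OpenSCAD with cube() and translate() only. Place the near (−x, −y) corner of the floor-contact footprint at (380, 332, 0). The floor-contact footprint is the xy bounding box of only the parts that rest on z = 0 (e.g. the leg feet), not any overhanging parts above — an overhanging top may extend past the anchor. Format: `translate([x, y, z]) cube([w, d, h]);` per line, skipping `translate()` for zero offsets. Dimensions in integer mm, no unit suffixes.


translate([380, 332, 0]) cube([73, 73, 520]);
translate([380, 1517, 0]) cube([73, 73, 520]);
translate([2348, 332, 0]) cube([73, 73, 520]);
translate([2348, 1517, 0]) cube([73, 73, 520]);
translate([453, 332, 243]) cube([1895, 24, 126]);
translate([453, 1566, 243]) cube([1895, 24, 126]);
translate([380, 405, 243]) cube([24, 1112, 126]);
translate([2397, 405, 243]) cube([24, 1112, 126]);
translate([506, 332, 369]) cube([62, 1258, 23]);
translate([621, 332, 369]) cube([62, 1258, 23]);
translate([736, 332, 369]) cube([62, 1258, 23]);
translate([851, 332, 369]) cube([62, 1258, 23]);
translate([966, 332, 369]) cube([62, 1258, 23]);
translate([1081, 332, 369]) cube([62, 1258, 23]);
translate([1196, 332, 369]) cube([62, 1258, 23]);
translate([1311, 332, 369]) cube([62, 1258, 23]);
translate([1426, 332, 369]) cube([62, 1258, 23]);
translate([1541, 332, 369]) cube([62, 1258, 23]);
translate([1656, 332, 369]) cube([62, 1258, 23]);
translate([1771, 332, 369]) cube([62, 1258, 23]);
translate([1886, 332, 369]) cube([62, 1258, 23]);
translate([2001, 332, 369]) cube([62, 1258, 23]);
translate([2116, 332, 369]) cube([62, 1258, 23]);
translate([2231, 332, 369]) cube([62, 1258, 23]);


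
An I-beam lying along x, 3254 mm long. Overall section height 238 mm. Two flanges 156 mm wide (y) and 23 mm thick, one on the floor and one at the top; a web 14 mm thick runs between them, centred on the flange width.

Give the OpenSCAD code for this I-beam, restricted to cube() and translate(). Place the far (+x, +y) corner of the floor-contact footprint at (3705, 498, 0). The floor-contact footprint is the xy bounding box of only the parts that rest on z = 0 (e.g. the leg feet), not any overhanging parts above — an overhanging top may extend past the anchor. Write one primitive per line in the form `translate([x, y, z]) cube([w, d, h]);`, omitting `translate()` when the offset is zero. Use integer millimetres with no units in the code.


translate([451, 342, 0]) cube([3254, 156, 23]);
translate([451, 413, 23]) cube([3254, 14, 192]);
translate([451, 342, 215]) cube([3254, 156, 23]);
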